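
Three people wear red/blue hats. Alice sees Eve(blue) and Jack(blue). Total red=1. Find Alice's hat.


Total red = 1, seen red = 0
Own red = 1 - 0 = 1
Alice's hat is red.

red


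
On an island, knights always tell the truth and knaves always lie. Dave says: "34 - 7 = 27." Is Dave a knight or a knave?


Statement: "34 - 7 = 27."
Actual: 34 - 7 = 27
Claimed: 27
Statement is TRUE → Dave tells the truth → Knight

Knight


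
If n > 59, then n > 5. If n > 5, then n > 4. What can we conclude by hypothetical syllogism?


Hypothetical syllogism: P → Q, Q → R ⊢ P → R
Premise 1: n > 59 → n > 5
Premise 2: n > 5 → n > 4
Chain the implications: the middle term (n > 5) links the two.
Conclusion: If n > 59, then n > 4.

If n > 59, then n > 4.


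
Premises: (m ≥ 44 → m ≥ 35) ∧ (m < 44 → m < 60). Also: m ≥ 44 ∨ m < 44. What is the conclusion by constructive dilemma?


Constructive dilemma: (P → Q) ∧ (R → S), P ∨ R ⊢ Q ∨ S
Premise 1: m ≥ 44 → m ≥ 35
Premise 2: m < 44 → m < 60
Premise 3: m ≥ 44 ∨ m < 44
Case 1: Assuming m ≥ 44, then by Premise 1, m ≥ 35.
Case 2: Assuming m < 44, then by Premise 2, m < 60.
Since one of m ≥ 44 or m < 44 must hold, we get m ≥ 35 or m < 60.

m ≥ 35 or m < 60.


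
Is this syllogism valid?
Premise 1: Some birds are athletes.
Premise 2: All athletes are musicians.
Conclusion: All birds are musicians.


Premise 1: Some birds are athletes.
Premise 2: All athletes are musicians.
Conclusion: All birds are musicians.
Fallacy: illicit minor. The minor term (birds) is distributed in the conclusion ('All birds ...') but undistributed in its premise ('Some birds are athletes' doesn't cover all birds).
Only 'Some birds are musicians' follows, not 'All'.

Invalid


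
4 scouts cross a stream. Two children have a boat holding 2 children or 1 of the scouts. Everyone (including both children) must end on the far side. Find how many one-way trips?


Per crossing of one of the scouts: children→, one←, one of the scouts→, one← = 4 trips
4 × 4 = 16, + 1 final children→ = 17
Minimum trips = 17

17


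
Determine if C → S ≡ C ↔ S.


Expression 1: C → S
Expression 2: C ↔ S
Truth table (C S | Expr1 Expr2):
  T T |   T     T
  T F |   F     F
  F T |   T     F   ← differ
  F F |   T     T
Counterexample: C=F, S=T gives Expr1 = T but Expr2 = F, so the expressions are NOT logically equivalent.

No


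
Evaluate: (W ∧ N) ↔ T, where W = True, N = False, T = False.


W = True, N = False, T = False
Step 1: W ∧ N = True AND False = False
Step 2: (False) ↔ T: true when both sides have same truth value.
Result: False ↔ False = True

True


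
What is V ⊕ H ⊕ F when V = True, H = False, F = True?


V = True, H = False, F = True
Step 1: V ⊕ H = True XOR False = True
Step 2: True ⊕ F = True XOR True = False
XOR is true when an odd number of operands are true.

False


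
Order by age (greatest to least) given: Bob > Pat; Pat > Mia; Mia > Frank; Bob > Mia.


Constraints: Bob > Pat; Pat > Mia; Mia > Frank; Bob > Mia
Method: at each step, the next-highest is the one remaining person who never appears on the smaller side of a constraint between remaining people.
  Step 1: remaining {Pat, Bob, Frank, Mia}; on the smaller side: {Pat, Frank, Mia} → Bob is next (Bob > Pat; Bob > Mia).
  Step 2: remaining {Pat, Frank, Mia}; on the smaller side: {Frank, Mia} → Pat is next (Pat > Mia).
  Step 3: remaining {Frank, Mia}; on the smaller side: {Frank} → Mia is next (Mia > Frank).
  Step 4: only Frank remains → lowest.
Final ranking (highest to lowest):

Bob > Pat > Mia > Frank


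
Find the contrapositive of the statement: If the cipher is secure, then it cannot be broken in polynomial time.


Original: If the cipher is secure, then it cannot be broken in polynomial time
Contrapositive: If ¬Q, then ¬P
Negate Q: not (it cannot be broken in polynomial time)
Negate P: not (the cipher is secure)

If not (it cannot be broken in polynomial time), then not (the cipher is secure).


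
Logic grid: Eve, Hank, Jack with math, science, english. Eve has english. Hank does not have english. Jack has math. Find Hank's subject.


From clues:
  Jack → math
  Eve → english
By elimination, Hank gets the remaining.

science


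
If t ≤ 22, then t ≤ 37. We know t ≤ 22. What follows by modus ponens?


Modus ponens: P → Q, P ⊢ Q
P: t ≤ 22
Q: t ≤ 37
We have P → Q and P is true.
By modus ponens, Q must be true.

t ≤ 37


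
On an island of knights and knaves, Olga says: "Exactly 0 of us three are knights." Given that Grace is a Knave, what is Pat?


Olga claims exactly 0 knights among Olga, Grace, Pat.
Given: Grace is a Knave.

Case 1: Olga is a Knight (tells truth)
  Then exactly 0 of the three are knights.
  Counting Olga, Grace: 1 knight(s) so far. Need -1 more → impossible.
Case 2: Olga is a Knave (lies)
  Then the count is NOT 0.
  If Pat = Knave, count = 0 = 0 → claim would be true, contradicts lie.
  If Pat = Knight, count = 1 ≠ 0 → lie confirmed ✓

Pat is a Knight.

Knight


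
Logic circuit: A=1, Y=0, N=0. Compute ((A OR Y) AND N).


A OR Y = 1|0 = 1
1 AND 0 = 0

0


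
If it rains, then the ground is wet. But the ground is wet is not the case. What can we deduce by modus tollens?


Modus tollens: P → Q, ¬Q ⊢ ¬P
P: it rains
Q: the ground is wet
We have P → Q and Q is false.
By modus tollens, P must be false.

It is not the case that it rains


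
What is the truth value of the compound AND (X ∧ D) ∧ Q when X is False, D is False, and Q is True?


X = False, D = False, Q = True
Step 1: X ∧ D = False AND False = False
Step 2: False ∧ Q = False AND True = False
AND is true only when ALL operands are true.

False


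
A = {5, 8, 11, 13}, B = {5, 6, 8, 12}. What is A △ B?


A = {5, 8, 11, 13}
B = {5, 6, 8, 12}
Operation: symmetric difference
In A only: [11, 13], in B only: [6, 12]

{6, 11, 12, 13}


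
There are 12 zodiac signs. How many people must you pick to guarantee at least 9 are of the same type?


Pigeonhole: to guarantee k in one of n categories, need (k-1)×n + 1.
k = 9, n = 12
Minimum = (9-1) × 12 + 1 = 8 × 12 + 1

97


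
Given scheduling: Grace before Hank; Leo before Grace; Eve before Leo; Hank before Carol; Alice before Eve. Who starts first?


Constraints: Grace before Hank; Leo before Grace; Eve before Leo; Hank before Carol; Alice before Eve
The first task can have nothing scheduled before it, so it must never appear on the right of a 'before'.
Tasks appearing after some 'before': Hank, Grace, Leo, Carol, Eve.
The only task not in that list is Alice → it is first.

Alice


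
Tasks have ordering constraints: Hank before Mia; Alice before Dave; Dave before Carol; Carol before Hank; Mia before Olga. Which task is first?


Constraints: Hank before Mia; Alice before Dave; Dave before Carol; Carol before Hank; Mia before Olga
The first task can have nothing scheduled before it, so it must never appear on the right of a 'before'.
Tasks appearing after some 'before': Mia, Dave, Carol, Hank, Olga.
The only task not in that list is Alice → it is first.

Alice


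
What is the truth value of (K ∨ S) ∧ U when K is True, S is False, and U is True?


K = True, S = False, U = True
Step 1: K ∨ S = True OR False = True
Step 2: True ∧ U = True AND True = True
OR is true when at least one operand is true; AND requires both.

True


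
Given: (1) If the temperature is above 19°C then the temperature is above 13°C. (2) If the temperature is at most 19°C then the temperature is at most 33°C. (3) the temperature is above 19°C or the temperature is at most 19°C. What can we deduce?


Constructive dilemma: (P → Q) ∧ (R → S), P ∨ R ⊢ Q ∨ S
Premise 1: the temperature is above 19°C → the temperature is above 13°C
Premise 2: the temperature is at most 19°C → the temperature is at most 33°C
Premise 3: the temperature is above 19°C ∨ the temperature is at most 19°C
Case 1: Assuming the temperature is above 19°C, then by Premise 1, the temperature is above 13°C.
Case 2: Assuming the temperature is at most 19°C, then by Premise 2, the temperature is at most 33°C.
Since one of the temperature is above 19°C or the temperature is at most 19°C must hold, we get the temperature is above 13°C or the temperature is at most 33°C.

The temperature is above 13°C or the temperature is at most 33°C.


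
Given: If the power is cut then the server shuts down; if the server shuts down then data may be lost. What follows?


Hypothetical syllogism: P → Q, Q → R ⊢ P → R
Premise 1: the power is cut → the server shuts down
Premise 2: the server shuts down → data may be lost
Chain the implications: the middle term (the server shuts down) links the two.
Conclusion: If the power is cut, then data may be lost.

If the power is cut, then data may be lost.


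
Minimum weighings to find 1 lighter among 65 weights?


Each weighing has 3 outcomes (left heavy / balance / right heavy), so k weighings distinguish at most 3^k cases; splitting into three near-equal groups achieves this.
Need 3^k ≥ 65: 3^3 = 27 < 65 ≤ 3^4 = 81
k = ⌈log₃(65)⌉ = 4

4


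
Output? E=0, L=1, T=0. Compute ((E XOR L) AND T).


E XOR L = 0^1 = 1
1 AND 0 = 0

0


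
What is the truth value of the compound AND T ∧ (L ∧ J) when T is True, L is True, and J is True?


T = True, L = True, J = True
Step 1: L ∧ J = True AND True = True
Step 2: T ∧ True = True AND True = True
AND is true only when ALL operands are true.

True


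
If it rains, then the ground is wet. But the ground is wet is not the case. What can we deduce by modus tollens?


Modus tollens: P → Q, ¬Q ⊢ ¬P
P: it rains
Q: the ground is wet
We have P → Q and Q is false.
By modus tollens, P must be false.

It is not the case that it rains


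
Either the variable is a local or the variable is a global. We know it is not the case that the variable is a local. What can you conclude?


Disjunctive syllogism: P ∨ Q, ¬P ⊢ Q
Disjunction: the variable is a local ∨ the variable is a global
We know it is not the case that the variable is a local.
By disjunctive syllogism, the other disjunct must be true.

The variable is a global


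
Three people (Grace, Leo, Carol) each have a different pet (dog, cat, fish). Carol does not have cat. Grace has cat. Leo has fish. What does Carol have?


From clues:
  Leo → fish
  Grace → cat
By elimination, Carol gets the remaining.

dog


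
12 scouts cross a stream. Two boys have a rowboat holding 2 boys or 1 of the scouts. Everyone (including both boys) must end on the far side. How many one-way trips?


Per crossing of one of the scouts: boys→, one←, one of the scouts→, one← = 4 trips
12 × 4 = 48, + 1 final boys→ = 49
Minimum trips = 49

49


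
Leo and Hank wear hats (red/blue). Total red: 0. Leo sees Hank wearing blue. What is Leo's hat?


Total red = 0, Hank = blue
Red accounted for: 0
Remaining for Leo: 0
Leo's hat is blue.

blue


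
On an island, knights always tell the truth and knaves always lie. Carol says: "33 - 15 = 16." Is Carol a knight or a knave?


Statement: "33 - 15 = 16."
Actual: 33 - 15 = 18
Claimed: 16
Statement is FALSE → Carol lies → Knave

Knave


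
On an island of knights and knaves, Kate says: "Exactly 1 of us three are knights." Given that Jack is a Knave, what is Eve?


Kate claims exactly 1 knights among Kate, Jack, Eve.
Given: Jack is a Knave.

Case 1: Kate is a Knight (tells truth)
  Then exactly 1 of the three are knights.
  Counting Kate, Jack: 1 knight(s) so far. Need 0 more → Eve = Knave.
Case 2: Kate is a Knave (lies)
  Then the count is NOT 1.
  If Eve = Knight, count = 1 = 1 → claim would be true, contradicts lie.
  If Eve = Knave, count = 0 ≠ 1 → lie confirmed ✓

Eve is a Knave.

Knave


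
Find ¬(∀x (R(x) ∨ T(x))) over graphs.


Original: ∀x (R(x) ∨ T(x))
Rule: ¬∀→∃, ¬∃→∀, negate predicate.
Negation: ∃x (¬R(x) ∧ ¬T(x))

∃x (¬R(x) ∧ ¬T(x))


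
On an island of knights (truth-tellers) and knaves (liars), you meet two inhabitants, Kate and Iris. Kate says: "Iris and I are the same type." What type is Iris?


Kate says: "Iris and I are the same type."
Case 1: Kate is a Knight (truth-teller)
  Statement is true → they ARE the same → Iris is also a Knight
Case 2: Kate is a Knave (liar)
  Statement is false → they are NOT the same → Iris is a Knight
In both cases, Iris is a Knight.

Knight


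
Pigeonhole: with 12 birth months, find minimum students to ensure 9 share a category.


Pigeonhole: to guarantee k in one of n categories, need (k-1)×n + 1.
k = 9, n = 12
Minimum = (9-1) × 12 + 1 = 8 × 12 + 1

97


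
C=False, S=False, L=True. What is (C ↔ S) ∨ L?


C = False, S = False, L = True
Expression: (C ↔ S) ∨ L
Step 1: C ↔ S = (False iff False) (true when values match) = True
Step 2: (True) ∨ L = True OR True = True

True


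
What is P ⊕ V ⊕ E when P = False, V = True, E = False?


P = False, V = True, E = False
Step 1: P ⊕ V = False XOR True = True
Step 2: True ⊕ E = True XOR False = True
XOR is true when an odd number of operands are true.

True


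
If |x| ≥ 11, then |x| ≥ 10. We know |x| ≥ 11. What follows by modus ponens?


Modus ponens: P → Q, P ⊢ Q
P: |x| ≥ 11
Q: |x| ≥ 10
We have P → Q and P is true.
By modus ponens, Q must be true.

|x| ≥ 10


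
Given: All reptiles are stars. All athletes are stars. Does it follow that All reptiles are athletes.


Premise 1: All reptiles are stars.
Premise 2: All athletes are stars.
Conclusion: All reptiles are athletes.
Fallacy: undistributed middle. stars is predicate in both.
Counterexample: reptiles and athletes could be disjoint subsets of stars.

Invalid


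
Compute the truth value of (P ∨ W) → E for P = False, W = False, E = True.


P = False, W = False, E = True
Step 1: P ∨ W = False OR False = False
Step 2: (False) → E: false only when antecedent=True and E=False.
Result: True

True


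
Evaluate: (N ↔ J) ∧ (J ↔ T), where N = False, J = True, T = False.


N = False, J = True, T = False
Step 1: N ↔ J is true when N and J have the same value. Result: False
Step 2: J ↔ T is true when J and T have the same value. Result: False
Step 3: False ∧ False = False

False


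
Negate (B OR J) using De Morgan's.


De Morgan's law: ¬(P ∨ Q) ≡ ¬P ∧ ¬Q
¬(B ∨ J) = ¬B ∧ ¬J

¬B ∧ ¬J


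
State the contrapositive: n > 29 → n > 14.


Original: If n > 29, then n > 14
Contrapositive: If ¬Q, then ¬P
Negate Q: not (n > 14)
Negate P: not (n > 29)

If not (n > 14), then not (n > 29).


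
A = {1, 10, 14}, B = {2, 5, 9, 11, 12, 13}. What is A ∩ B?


A = {1, 10, 14}
B = {2, 5, 9, 11, 12, 13}
Operation: intersection
Elements in both: none

∅


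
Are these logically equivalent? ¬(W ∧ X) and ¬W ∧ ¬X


Expression 1: ¬(W ∧ X)
Expression 2: ¬W ∧ ¬X
Truth table (W X | Expr1 Expr2):
  T T |   F     F
  T F |   T     F   ← differ
  F T |   T     F   ← differ
  F F |   T     T
Counterexample: W=T, X=F gives Expr1 = T but Expr2 = F, so the expressions are NOT logically equivalent.

No


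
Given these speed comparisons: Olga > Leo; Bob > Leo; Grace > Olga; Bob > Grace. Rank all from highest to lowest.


Constraints: Olga > Leo; Bob > Leo; Grace > Olga; Bob > Grace
Method: at each step, the next-highest is the one remaining person who never appears on the smaller side of a constraint between remaining people.
  Step 1: remaining {Grace, Leo, Bob, Olga}; on the smaller side: {Grace, Leo, Olga} → Bob is next (Bob > Leo; Bob > Grace).
  Step 2: remaining {Grace, Leo, Olga}; on the smaller side: {Leo, Olga} → Grace is next (Grace > Olga).
  Step 3: remaining {Leo, Olga}; on the smaller side: {Leo} → Olga is next (Olga > Leo).
  Step 4: only Leo remains → lowest.
Final ranking (highest to lowest):

Bob > Grace > Olga > Leo


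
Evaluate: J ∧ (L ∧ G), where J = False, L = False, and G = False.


J = False, L = False, G = False
Step 1: L ∧ G = False AND False = False
Step 2: J ∧ False = False AND False = False
AND is true only when ALL operands are true.

False


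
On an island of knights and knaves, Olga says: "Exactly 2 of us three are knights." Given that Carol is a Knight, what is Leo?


Olga claims exactly 2 knights among Olga, Carol, Leo.
Given: Carol is a Knight.

Case 1: Olga is a Knight (tells truth)
  Then exactly 2 of the three are knights.
  Counting Olga, Carol: 2 knight(s) so far. Need 0 more → Leo = Knave.
Case 2: Olga is a Knave (lies)
  Then the count is NOT 2.
  If Leo = Knight, count = 2 = 2 → claim would be true, contradicts lie.
  If Leo = Knave, count = 1 ≠ 2 → lie confirmed ✓

Leo is a Knave.

Knave


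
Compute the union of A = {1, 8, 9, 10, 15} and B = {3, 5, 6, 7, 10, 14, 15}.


A = {1, 8, 9, 10, 15}
B = {3, 5, 6, 7, 10, 14, 15}
Operation: union
All elements combined: 1, 3, 5, 6, 7, 8, 9, 10, 14, 15

{1, 3, 5, 6, 7, 8, 9, 10, 14, 15}


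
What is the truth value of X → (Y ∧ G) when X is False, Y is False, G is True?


X = False, Y = False, G = True
Step 1: Y ∧ G = False AND True = False
Step 2: X → (False): false only when X=True and consequent=False.
Result: True

True


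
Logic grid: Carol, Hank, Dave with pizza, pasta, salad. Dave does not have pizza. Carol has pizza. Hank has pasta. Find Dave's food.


From clues:
  Carol → pizza
  Hank → pasta
By elimination, Dave gets the remaining.

salad


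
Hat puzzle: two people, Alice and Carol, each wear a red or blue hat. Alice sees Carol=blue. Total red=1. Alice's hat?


Total red = 1, Carol = blue
Red accounted for: 0
Remaining for Alice: 1
Alice's hat is red.

red


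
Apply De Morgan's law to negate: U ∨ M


De Morgan's law: ¬(P ∨ Q) ≡ ¬P ∧ ¬Q
¬(U ∨ M) = ¬U ∧ ¬M

¬U ∧ ¬M


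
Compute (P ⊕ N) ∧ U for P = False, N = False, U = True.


P = False, N = False, U = True
Step 1: P ⊕ N = False XOR False = False
Step 2: False ∧ U = False AND True = False
XOR true when exactly one of P,N is true; then AND with U.

False


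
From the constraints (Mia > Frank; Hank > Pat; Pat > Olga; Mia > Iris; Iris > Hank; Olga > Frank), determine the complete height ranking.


Constraints: Mia > Frank; Hank > Pat; Pat > Olga; Mia > Iris; Iris > Hank; Olga > Frank
Method: at each step, the next-highest is the one remaining person who never appears on the smaller side of a constraint between remaining people.
  Step 1: remaining {Olga, Pat, Mia, Hank, Frank, Iris}; on the smaller side: {Olga, Pat, Hank, Frank, Iris} → Mia is next (Mia > Frank; Mia > Iris).
  Step 2: remaining {Olga, Pat, Hank, Frank, Iris}; on the smaller side: {Olga, Pat, Hank, Frank} → Iris is next (Iris > Hank).
  Step 3: remaining {Olga, Pat, Hank, Frank}; on the smaller side: {Olga, Pat, Frank} → Hank is next (Hank > Pat).
  Step 4: remaining {Olga, Pat, Frank}; on the smaller side: {Olga, Frank} → Pat is next (Pat > Olga).
  Step 5: remaining {Olga, Frank}; on the smaller side: {Frank} → Olga is next (Olga > Frank).
  Step 6: only Frank remains → lowest.
Final ranking (highest to lowest):

Mia > Iris > Hank > Pat > Olga > Frank


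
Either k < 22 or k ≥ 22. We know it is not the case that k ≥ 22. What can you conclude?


Disjunctive syllogism: P ∨ Q, ¬P ⊢ Q
Disjunction: k < 22 ∨ k ≥ 22
We know it is not the case that k ≥ 22.
By disjunctive syllogism, the other disjunct must be true.

k < 22


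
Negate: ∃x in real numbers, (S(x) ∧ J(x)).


Original: ∃x (S(x) ∧ J(x))
Rule: ¬∀→∃, ¬∃→∀, negate predicate.
Negation: ∀x (¬S(x) ∨ ¬J(x))

∀x (¬S(x) ∨ ¬J(x))


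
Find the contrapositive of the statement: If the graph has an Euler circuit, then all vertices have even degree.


Original: If the graph has an Euler circuit, then all vertices have even degree
Contrapositive: If ¬Q, then ¬P
Negate Q: not (all vertices have even degree)
Negate P: not (the graph has an Euler circuit)

If not (all vertices have even degree), then not (the graph has an Euler circuit).


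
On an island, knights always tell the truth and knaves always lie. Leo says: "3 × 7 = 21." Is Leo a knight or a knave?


Statement: "3 × 7 = 21."
Actual: 3 × 7 = 21
Claimed: 21
Statement is TRUE → Leo tells the truth → Knight

Knight


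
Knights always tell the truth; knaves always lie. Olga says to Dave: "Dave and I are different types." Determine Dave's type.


Olga says: "Dave and I are different types."
Case 1: Olga is a Knight (truth-teller)
  Statement is true → they ARE different → Dave is a Knave
Case 2: Olga is a Knave (liar)
  Statement is false → they are NOT different → Dave is a Knave
In both cases, Dave is a Knave.

Knave


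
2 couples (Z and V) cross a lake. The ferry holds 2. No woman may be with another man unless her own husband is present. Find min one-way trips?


Label couples Z and V.
1. WZ+WV → (far: WZ,WV; near: HZ,HV)
2. WZ ←   (far: WV; near: HZ,HV,WZ)
3. HZ+HV → (far: HZ,HV,WV; near: WZ)
4. HZ ←   (far: HV,WV; near: HZ,WZ)  — HZ returns, since WZ is alone on near bank
5. HZ+WZ → (far: all four; near: empty)
Every state respects the constraint.
Minimum trips = 5

5


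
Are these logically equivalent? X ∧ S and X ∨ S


Expression 1: X ∧ S
Expression 2: X ∨ S
Truth table (X S | Expr1 Expr2):
  T T |   T     T
  T F |   F     T   ← differ
  F T |   F     T   ← differ
  F F |   F     F
Counterexample: X=T, S=F gives Expr1 = F but Expr2 = T, so the expressions are NOT logically equivalent.

No


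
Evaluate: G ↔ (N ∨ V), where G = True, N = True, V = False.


G = True, N = True, V = False
Step 1: N ∨ V = True OR False = True
Step 2: G ↔ (True): true when both sides have same truth value.
Result: True ↔ True = True

True


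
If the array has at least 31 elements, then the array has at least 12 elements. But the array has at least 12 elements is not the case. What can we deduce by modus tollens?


Modus tollens: P → Q, ¬Q ⊢ ¬P
P: the array has at least 31 elements
Q: the array has at least 12 elements
We have P → Q and Q is false.
By modus tollens, P must be false.

It is not the case that the array has at least 31 elements


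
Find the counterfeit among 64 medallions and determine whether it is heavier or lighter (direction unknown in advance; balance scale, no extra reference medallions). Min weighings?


Let n = 64. 128 possibilities (n medallions × lighter/heavier); each weighing has 3 outcomes.
Bound for k weighings: say the first weighing puts j medallions on each pan. If it tips, the 2j weighed medallions remain suspects (each with a known direction) and k-1 weighings give 3^(k-1) outcomes; 3^(k-1) is odd, so 2j ≤ 3^(k-1) - 1. If it balances, the n - 2j unweighed medallions remain with direction unknown: 2(n - 2j) ≤ 3^(k-1) - 1 by the same parity argument. Adding, n ≤ (3^(k-1) - 1) + (3^(k-1) - 1)/2 = (3^k - 3)/2, and the classical three-group strategy achieves this (3 medallions in 2 weighings, 12 in 3, 39 in 4, 120 in 5).
So we need the smallest k with (3^k - 3)/2 ≥ 64.
k = 4: (3^4 - 3)/2 = 39 < 64 ✗
k = 5: (3^5 - 3)/2 = 120 ≥ 64 ✓

5


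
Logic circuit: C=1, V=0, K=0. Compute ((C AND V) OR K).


C AND V = 1&0 = 0
0 OR 0 = 0

0


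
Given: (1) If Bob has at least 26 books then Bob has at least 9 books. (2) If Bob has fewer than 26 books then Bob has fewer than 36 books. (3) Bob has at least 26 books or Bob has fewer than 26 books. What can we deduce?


Constructive dilemma: (P → Q) ∧ (R → S), P ∨ R ⊢ Q ∨ S
Premise 1: Bob has at least 26 books → Bob has at least 9 books
Premise 2: Bob has fewer than 26 books → Bob has fewer than 36 books
Premise 3: Bob has at least 26 books ∨ Bob has fewer than 26 books
Case 1: Assuming Bob has at least 26 books, then by Premise 1, Bob has at least 9 books.
Case 2: Assuming Bob has fewer than 26 books, then by Premise 2, Bob has fewer than 36 books.
Since one of Bob has at least 26 books or Bob has fewer than 26 books must hold, we get Bob has at least 9 books or Bob has fewer than 36 books.

Bob has at least 9 books or Bob has fewer than 36 books.


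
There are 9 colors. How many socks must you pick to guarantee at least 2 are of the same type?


Pigeonhole: to guarantee k in one of n categories, need (k-1)×n + 1.
k = 2, n = 9
Minimum = (2-1) × 9 + 1 = 1 × 9 + 1

10


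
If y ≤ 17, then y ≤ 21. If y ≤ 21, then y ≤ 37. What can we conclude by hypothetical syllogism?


Hypothetical syllogism: P → Q, Q → R ⊢ P → R
Premise 1: y ≤ 17 → y ≤ 21
Premise 2: y ≤ 21 → y ≤ 37
Chain the implications: the middle term (y ≤ 21) links the two.
Conclusion: If y ≤ 17, then y ≤ 37.

If y ≤ 17, then y ≤ 37.


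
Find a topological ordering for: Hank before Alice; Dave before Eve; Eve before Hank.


Constraints: Hank before Alice; Dave before Eve; Eve before Hank
Method: repeatedly schedule the remaining task that has no remaining task required before it.
  Step 1: remaining {Eve, Dave, Alice, Hank}; every task except Dave still has a predecessor pending → schedule Dave.
  Step 2: remaining {Eve, Alice, Hank}; every task except Eve still has a predecessor pending → schedule Eve.
  Step 3: remaining {Alice, Hank}; every task except Hank still has a predecessor pending → schedule Hank.
  Step 4: only Alice remains → schedule Alice.
Resulting order:

Dave → Eve → Hank → Alice


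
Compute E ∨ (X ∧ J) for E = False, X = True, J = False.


E = False, X = True, J = False
Step 1: X ∧ J = True AND False = False
Step 2: E ∨ False = False OR False = False
AND evaluated first (higher precedence); then OR applied.

False


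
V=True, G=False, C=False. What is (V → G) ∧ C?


V = True, G = False, C = False
Expression: (V → G) ∧ C
Step 1: V → G = True → False (false only if V=True, G=False) = False
Step 2: (False) ∧ C = False AND False = False

False


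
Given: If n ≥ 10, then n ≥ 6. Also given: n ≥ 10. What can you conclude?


Modus ponens: P → Q, P ⊢ Q
P: n ≥ 10
Q: n ≥ 6
We have P → Q and P is true.
By modus ponens, Q must be true.

n ≥ 6


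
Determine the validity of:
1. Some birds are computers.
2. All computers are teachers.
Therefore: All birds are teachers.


Premise 1: Some birds are computers.
Premise 2: All computers are teachers.
Conclusion: All birds are teachers.
Fallacy: illicit minor. The minor term (birds) is distributed in the conclusion ('All birds ...') but undistributed in its premise ('Some birds are computers' doesn't cover all birds).
Only 'Some birds are teachers' follows, not 'All'.

Invalid


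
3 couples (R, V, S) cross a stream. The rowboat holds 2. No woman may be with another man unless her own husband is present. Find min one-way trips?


Label couples R, V, S (H = husband, W = wife).
Counting alone: 6 people, the rowboat carries 2 and someone must bring it back, so each round trip nets at most +1 on the far side until the last crossing → at least 9 trips. The jealousy constraint makes 9 impossible; the shortest valid schedule has 11:
1. WR+WV →  (far: WR,WV; near: HR,HV,HS,WS)
2. WR ←       (far: WV; near: HR,HV,HS,WR,WS)
3. WR+WS →  (far: WR,WV,WS; near: HR,HV,HS)
4. WR ←       (far: WV,WS; near: HR,HV,HS,WR)
5. HV+HS →  (far: HV,WV,HS,WS; near: HR,WR)
6. HV+WV ←  (far: HS,WS; near: HR,WR,HV,WV)
7. HR+HV →  (far: HR,HV,HS,WS; near: WR,WV)
8. WS ←       (far: HR,HV,HS; near: WR,WV,WS)
9. WR+WV →  (far: HR,WR,HV,WV,HS; near: WS)
10. HS ←      (far: HR,WR,HV,WV; near: HS,WS)
11. HS+WS → (far: all six; near: empty)
In every state each wife is either with her husband or with no other man.
Minimum trips = 11

11


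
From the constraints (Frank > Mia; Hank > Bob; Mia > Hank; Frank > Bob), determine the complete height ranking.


Constraints: Frank > Mia; Hank > Bob; Mia > Hank; Frank > Bob
Method: at each step, the next-highest is the one remaining person who never appears on the smaller side of a constraint between remaining people.
  Step 1: remaining {Mia, Hank, Frank, Bob}; on the smaller side: {Mia, Hank, Bob} → Frank is next (Frank > Mia; Frank > Bob).
  Step 2: remaining {Mia, Hank, Bob}; on the smaller side: {Hank, Bob} → Mia is next (Mia > Hank).
  Step 3: remaining {Hank, Bob}; on the smaller side: {Bob} → Hank is next (Hank > Bob).
  Step 4: only Bob remains → lowest.
Final ranking (highest to lowest):

Frank > Mia > Hank > Bob


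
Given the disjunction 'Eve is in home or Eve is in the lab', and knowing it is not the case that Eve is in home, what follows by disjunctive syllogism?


Disjunctive syllogism: P ∨ Q, ¬P ⊢ Q
Disjunction: Eve is in home ∨ Eve is in the lab
We know it is not the case that Eve is in home.
By disjunctive syllogism, the other disjunct must be true.

Eve is in the lab


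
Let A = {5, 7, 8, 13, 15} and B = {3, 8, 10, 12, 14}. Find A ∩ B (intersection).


A = {5, 7, 8, 13, 15}
B = {3, 8, 10, 12, 14}
Operation: intersection
Elements in both: 8

{8}


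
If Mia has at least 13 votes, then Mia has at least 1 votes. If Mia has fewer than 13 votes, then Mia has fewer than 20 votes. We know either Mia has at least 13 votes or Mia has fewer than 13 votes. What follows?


Constructive dilemma: (P → Q) ∧ (R → S), P ∨ R ⊢ Q ∨ S
Premise 1: Mia has at least 13 votes → Mia has at least 1 votes
Premise 2: Mia has fewer than 13 votes → Mia has fewer than 20 votes
Premise 3: Mia has at least 13 votes ∨ Mia has fewer than 13 votes
Case 1: Assuming Mia has at least 13 votes, then by Premise 1, Mia has at least 1 votes.
Case 2: Assuming Mia has fewer than 13 votes, then by Premise 2, Mia has fewer than 20 votes.
Since one of Mia has at least 13 votes or Mia has fewer than 13 votes must hold, we get Mia has at least 1 votes or Mia has fewer than 20 votes.

Mia has at least 1 votes or Mia has fewer than 20 votes.


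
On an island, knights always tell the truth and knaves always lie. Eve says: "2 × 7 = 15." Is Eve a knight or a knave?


Statement: "2 × 7 = 15."
Actual: 2 × 7 = 14
Claimed: 15
Statement is FALSE → Eve lies → Knave

Knave


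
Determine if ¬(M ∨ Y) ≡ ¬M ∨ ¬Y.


Expression 1: ¬(M ∨ Y)
Expression 2: ¬M ∨ ¬Y
Truth table (M Y | Expr1 Expr2):
  T T |   F     F
  T F |   F     T   ← differ
  F T |   F     T   ← differ
  F F |   T     T
Counterexample: M=T, Y=F gives Expr1 = F but Expr2 = T, so the expressions are NOT logically equivalent.

No


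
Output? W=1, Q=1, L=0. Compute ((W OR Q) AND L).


W OR Q = 1|1 = 1
1 AND 0 = 0

0


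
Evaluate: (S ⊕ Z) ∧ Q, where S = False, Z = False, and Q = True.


S = False, Z = False, Q = True
Step 1: S ⊕ Z = False XOR False = False
Step 2: False ∧ Q = False AND True = False
XOR true when exactly one of S,Z is true; then AND with Q.

False


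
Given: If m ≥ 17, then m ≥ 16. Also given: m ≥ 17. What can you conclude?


Modus ponens: P → Q, P ⊢ Q
P: m ≥ 17
Q: m ≥ 16
We have P → Q and P is true.
By modus ponens, Q must be true.

m ≥ 16


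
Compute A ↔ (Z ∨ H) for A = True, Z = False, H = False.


A = True, Z = False, H = False
Step 1: Z ∨ H = False OR False = False
Step 2: A ↔ (False): true when both sides have same truth value.
Result: True ↔ False = False

False


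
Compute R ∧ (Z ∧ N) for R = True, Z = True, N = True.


R = True, Z = True, N = True
Step 1: Z ∧ N = True AND True = True
Step 2: R ∧ True = True AND True = True
AND is true only when ALL operands are true.

True


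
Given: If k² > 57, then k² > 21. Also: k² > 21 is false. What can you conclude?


Modus tollens: P → Q, ¬Q ⊢ ¬P
P: k² > 57
Q: k² > 21
We have P → Q and Q is false.
By modus tollens, P must be false.

It is not the case that k² > 57


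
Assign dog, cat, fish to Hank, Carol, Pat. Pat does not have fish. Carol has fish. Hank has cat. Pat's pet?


From clues:
  Carol → fish
  Hank → cat
By elimination, Pat gets the remaining.

dog


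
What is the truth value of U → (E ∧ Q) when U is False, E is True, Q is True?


U = False, E = True, Q = True
Step 1: E ∧ Q = True AND True = True
Step 2: U → (True): false only when U=True and consequent=False.
Result: True

True


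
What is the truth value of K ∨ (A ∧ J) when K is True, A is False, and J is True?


K = True, A = False, J = True
Step 1: A ∧ J = False AND True = False
Step 2: K ∨ False = True OR False = True
AND evaluated first (higher precedence); then OR applied.

True


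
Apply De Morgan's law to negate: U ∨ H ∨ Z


De Morgan's law: ¬(P ∨ Q ∨ R) ≡ ¬P ∧ ¬Q ∧ ¬R
¬(U ∨ H ∨ Z) = ¬U ∧ ¬H ∧ ¬Z

¬U ∧ ¬H ∧ ¬Z


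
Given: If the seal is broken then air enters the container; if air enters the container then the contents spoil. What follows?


Hypothetical syllogism: P → Q, Q → R ⊢ P → R
Premise 1: the seal is broken → air enters the container
Premise 2: air enters the container → the contents spoil
Chain the implications: the middle term (air enters the container) links the two.
Conclusion: If the seal is broken, then the contents spoil.

If the seal is broken, then the contents spoil.


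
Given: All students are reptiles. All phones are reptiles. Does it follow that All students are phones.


Premise 1: All students are reptiles.
Premise 2: All phones are reptiles.
Conclusion: All students are phones.
Fallacy: undistributed middle. reptiles is predicate in both.
Counterexample: students and phones could be disjoint subsets of reptiles.

Invalid


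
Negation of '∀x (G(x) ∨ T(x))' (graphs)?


Original: ∀x (G(x) ∨ T(x))
Rule: ¬∀→∃, ¬∃→∀, negate predicate.
Negation: ∃x (¬G(x) ∧ ¬T(x))

∃x (¬G(x) ∧ ¬T(x))


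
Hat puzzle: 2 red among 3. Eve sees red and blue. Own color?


Total red = 2, seen red = 1
Own red = 2 - 1 = 1
Eve's hat is red.

red


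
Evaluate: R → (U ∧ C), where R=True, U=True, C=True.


R = True, U = True, C = True
Expression: R → (U ∧ C)
Step 1: U ∧ C = True AND True = True
Step 2: R → (True) = True → True = True

True


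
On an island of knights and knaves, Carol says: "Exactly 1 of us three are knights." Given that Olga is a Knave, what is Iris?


Carol claims exactly 1 knights among Carol, Olga, Iris.
Given: Olga is a Knave.

Case 1: Carol is a Knight (tells truth)
  Then exactly 1 of the three are knights.
  Counting Carol, Olga: 1 knight(s) so far. Need 0 more → Iris = Knave.
Case 2: Carol is a Knave (lies)
  Then the count is NOT 1.
  If Iris = Knight, count = 1 = 1 → claim would be true, contradicts lie.
  If Iris = Knave, count = 0 ≠ 1 → lie confirmed ✓

Iris is a Knave.

Knave


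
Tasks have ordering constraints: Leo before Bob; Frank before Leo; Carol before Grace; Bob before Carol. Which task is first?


Constraints: Leo before Bob; Frank before Leo; Carol before Grace; Bob before Carol
The first task can have nothing scheduled before it, so it must never appear on the right of a 'before'.
Tasks appearing after some 'before': Bob, Leo, Grace, Carol.
The only task not in that list is Frank → it is first.

Frank


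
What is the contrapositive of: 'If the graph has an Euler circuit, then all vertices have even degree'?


Original: If the graph has an Euler circuit, then all vertices have even degree
Contrapositive: If ¬Q, then ¬P
Negate Q: not (all vertices have even degree)
Negate P: not (the graph has an Euler circuit)

If not (all vertices have even degree), then not (the graph has an Euler circuit).


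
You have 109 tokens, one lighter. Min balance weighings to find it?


Each weighing has 3 outcomes (left heavy / balance / right heavy), so k weighings distinguish at most 3^k cases; splitting into three near-equal groups achieves this.
Need 3^k ≥ 109: 3^4 = 81 < 109 ≤ 3^5 = 243
k = ⌈log₃(109)⌉ = 5

5


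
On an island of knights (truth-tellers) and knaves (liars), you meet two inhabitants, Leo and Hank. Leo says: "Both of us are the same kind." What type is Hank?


Leo says: "Both of us are the same kind."
Case 1: Leo is a Knight (truth-teller)
  Statement is true → they ARE the same → Hank is also a Knight
Case 2: Leo is a Knave (liar)
  Statement is false → they are NOT the same → Hank is a Knight
In both cases, Hank is a Knight.

Knight


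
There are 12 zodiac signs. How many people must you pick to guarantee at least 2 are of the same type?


Pigeonhole: to guarantee k in one of n categories, need (k-1)×n + 1.
k = 2, n = 12
Minimum = (2-1) × 12 + 1 = 1 × 12 + 1

13


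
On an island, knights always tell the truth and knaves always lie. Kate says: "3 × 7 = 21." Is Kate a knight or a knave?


Statement: "3 × 7 = 21."
Actual: 3 × 7 = 21
Claimed: 21
Statement is TRUE → Kate tells the truth → Knight

Knight


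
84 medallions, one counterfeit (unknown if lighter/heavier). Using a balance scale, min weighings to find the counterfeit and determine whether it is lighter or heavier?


Let n = 84. 168 possibilities (n medallions × lighter/heavier); each weighing has 3 outcomes.
Bound for k weighings: say the first weighing puts j medallions on each pan. If it tips, the 2j weighed medallions remain suspects (each with a known direction) and k-1 weighings give 3^(k-1) outcomes; 3^(k-1) is odd, so 2j ≤ 3^(k-1) - 1. If it balances, the n - 2j unweighed medallions remain with direction unknown: 2(n - 2j) ≤ 3^(k-1) - 1 by the same parity argument. Adding, n ≤ (3^(k-1) - 1) + (3^(k-1) - 1)/2 = (3^k - 3)/2, and the classical three-group strategy achieves this (3 medallions in 2 weighings, 12 in 3, 39 in 4, 120 in 5).
So we need the smallest k with (3^k - 3)/2 ≥ 84.
k = 4: (3^4 - 3)/2 = 39 < 84 ✗
k = 5: (3^5 - 3)/2 = 120 ≥ 84 ✓

5


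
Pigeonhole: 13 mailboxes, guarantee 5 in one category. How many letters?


Pigeonhole: to guarantee k in one of n categories, need (k-1)×n + 1.
k = 5, n = 13
Minimum = (5-1) × 13 + 1 = 4 × 13 + 1

53


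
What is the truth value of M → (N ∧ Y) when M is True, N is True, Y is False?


M = True, N = True, Y = False
Step 1: N ∧ Y = True AND False = False
Step 2: M → (False): false only when M=True and consequent=False.
Result: False

False


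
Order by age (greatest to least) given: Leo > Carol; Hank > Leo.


Constraints: Leo > Carol; Hank > Leo
Method: at each step, the next-highest is the one remaining person who never appears on the smaller side of a constraint between remaining people.
  Step 1: remaining {Leo, Carol, Hank}; on the smaller side: {Leo, Carol} → Hank is next (Hank > Leo).
  Step 2: remaining {Leo, Carol}; on the smaller side: {Carol} → Leo is next (Leo > Carol).
  Step 3: only Carol remains → lowest.
Final ranking (highest to lowest):

Hank > Leo > Carol


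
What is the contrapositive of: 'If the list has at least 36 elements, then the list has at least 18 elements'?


Original: If the list has at least 36 elements, then the list has at least 18 elements
Contrapositive: If ¬Q, then ¬P
Negate Q: not (the list has at least 18 elements)
Negate P: not (the list has at least 36 elements)

If not (the list has at least 18 elements), then not (the list has at least 36 elements).


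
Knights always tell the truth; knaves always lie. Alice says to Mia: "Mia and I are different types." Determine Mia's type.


Alice says: "Mia and I are different types."
Case 1: Alice is a Knight (truth-teller)
  Statement is true → they ARE different → Mia is a Knave
Case 2: Alice is a Knave (liar)
  Statement is false → they are NOT different → Mia is a Knave
In both cases, Mia is a Knave.

Knave


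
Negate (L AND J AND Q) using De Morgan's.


De Morgan's law: ¬(P ∧ Q ∧ R) ≡ ¬P ∨ ¬Q ∨ ¬R
¬(L ∧ J ∧ Q) = ¬L ∨ ¬J ∨ ¬Q

¬L ∨ ¬J ∨ ¬Q
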